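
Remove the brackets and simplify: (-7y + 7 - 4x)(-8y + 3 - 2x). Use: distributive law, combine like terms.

56y^2 - 77y + 46xy + 21 - 26x + 8x^2

(-7y + 7 - 4x)(-8y + 3 - 2x)
= 56y^2 - 21y + 14xy - 56y + 21 - 14x + 32xy - 12x + 8x^2    [distributive law]
= 56y^2 - 77y + 46xy + 21 - 26x + 8x^2    [combine like terms]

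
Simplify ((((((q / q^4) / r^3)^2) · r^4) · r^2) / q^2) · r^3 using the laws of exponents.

q^(-8)r^3

((((((q / q^4) / r^3)^2) · r^4) · r^2) / q^2) · r^3
= ((((((q / q^4)^2) / ((r^3)^2)) · r^4) · r^2) / q^2) · r^3    [power of a quotient]
= ((((((q^2) / ((q^4)^2)) / ((r^3)^2)) · r^4) · r^2) / q^2) · r^3    [power of a quotient]
= (((((q^2 / q^8) / ((r^3)^2)) · r^4) · r^2) / q^2) · r^3    [power of a power]
= ((((q^(-6) / ((r^3)^2)) · r^4) · r^2) / q^2) · r^3    [quotient of powers]
= ((((q^(-6) / r^6) · r^4) · r^2) / q^2) · r^3    [power of a power]
= q^(-8)r^3    [quotient of powers; product of powers]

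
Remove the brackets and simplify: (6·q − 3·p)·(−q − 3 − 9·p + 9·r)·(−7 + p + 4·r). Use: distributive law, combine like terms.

(6·q − 3·p)·(−q − 3 − 9·p + 9·r)·(−7 + p + 4·r)
= (−6·q^2 − 18·q − 54·p·q + 54·q·r + 3·p·q + 9·p + 27·p^2 − 27·p·r)·(−7 + p + 4·r)    [distributive law]
= (−6·q^2 − 18·q − 51·p·q + 54·q·r + 9·p + 27·p^2 − 27·p·r)·(−7 + p + 4·r)    [combine like terms]
= 42·q^2 − 6·p·q^2 − 24·q^2·r + 126·q − 18·p·q − 72·q·r + 357·p·q − 51·p^2·q − 204·p·q·r − 378·q·r + 54·p·q·r + 216·q·r^2 − 63·p + 9·p^2 + 36·p·r − 189·p^2 + 27·p^3 + 108·p^2·r + 189·p·r − 27·p^2·r − 108·p·r^2    [distributive law]
= 42·q^2 − 6·p·q^2 − 24·q^2·r + 126·q + 339·p·q − 450·q·r − 51·p^2·q − 150·p·q·r + 216·q·r^2 − 63·p − 180·p^2 + 225·p·r + 27·p^3 + 81·p^2·r − 108·p·r^2    [combine like terms]

42·q^2 − 6·p·q^2 − 24·q^2·r + 126·q + 339·p·q − 450·q·r − 51·p^2·q − 150·p·q·r + 216·q·r^2 − 63·p − 180·p^2 + 225·p·r + 27·p^3 + 81·p^2·r − 108·p·r^2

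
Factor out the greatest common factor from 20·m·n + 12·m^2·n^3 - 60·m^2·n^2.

20·m·n + 12·m^2·n^3 - 60·m^2·n^2
= 4(5·m·n + 3·m^2·n^3 - 15·m^2·n^2)    [factor out 4]
= 4·m·n(5 + 3·m·n^2 - 15·m·n)    [factor out m·n]

4·m·n(5 + 3·m·n^2 - 15·m·n)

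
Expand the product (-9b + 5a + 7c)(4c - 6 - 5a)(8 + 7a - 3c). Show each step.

-450bc - 387abc + 108bc² + 432b + 738ab + 315a²b - 324ac - 30a²c + 241ac² - 240a - 410a² - 175a³ + 350c² - 84c³ - 336c

(-9b + 5a + 7c)(4c - 6 - 5a)(8 + 7a - 3c)
= (-36bc + 54b + 45ab + 20ac - 30a - 25a² + 28c² - 42c - 35ac)(8 + 7a - 3c)    [distributive law]
= (-36bc + 54b + 45ab - 15ac - 30a - 25a² + 28c² - 42c)(8 + 7a - 3c)    [combine like terms]
= -288bc - 252abc + 108bc² + 432b + 378ab - 162bc + 360ab + 315a²b - 135abc - 120ac - 105a²c + 45ac² - 240a - 210a² + 90ac - 200a² - 175a³ + 75a²c + 224c² + 196ac² - 84c³ - 336c - 294ac + 126c²    [distributive law]
= -450bc - 387abc + 108bc² + 432b + 738ab + 315a²b - 324ac - 30a²c + 241ac² - 240a - 410a² - 175a³ + 350c² - 84c³ - 336c    [combine like terms]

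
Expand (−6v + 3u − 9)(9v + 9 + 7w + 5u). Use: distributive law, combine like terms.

−54v^2 − 135v − 42vw − 3uv − 18u + 21uw + 15u^2 − 81 − 63w

(−6v + 3u − 9)(9v + 9 + 7w + 5u)
= −54v^2 − 54v − 42vw − 30uv + 27uv + 27u + 21uw + 15u^2 − 81v − 81 − 63w − 45u    [distributive law]
= −54v^2 − 135v − 42vw − 3uv − 18u + 21uw + 15u^2 − 81 − 63w    [combine like terms]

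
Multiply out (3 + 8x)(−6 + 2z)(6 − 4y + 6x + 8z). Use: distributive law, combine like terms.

(3 + 8x)(−6 + 2z)(6 − 4y + 6x + 8z)
= (−18 + 6z − 48x + 16xz)(6 − 4y + 6x + 8z)    [distributive law]
= −108 + 72y − 108x − 144z + 36z − 24yz + 36xz + 48z^2 − 288x + 192xy − 288x^2 − 384xz + 96xz − 64xyz + 96x^2z + 128xz^2    [distributive law]
= −108 + 72y − 396x − 108z − 24yz − 252xz + 48z^2 + 192xy − 288x^2 − 64xyz + 96x^2z + 128xz^2    [combine like terms]

−108 + 72y − 396x − 108z − 24yz − 252xz + 48z^2 + 192xy − 288x^2 − 64xyz + 96x^2z + 128xz^2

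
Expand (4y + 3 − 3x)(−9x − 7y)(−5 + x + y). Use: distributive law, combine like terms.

27xy + 12x^2y − 43xy^2 + 119y^2 − 28y^3 + 135x − 162x^2 + 105y + 27x^3

(4y + 3 − 3x)(−9x − 7y)(−5 + x + y)
= (−36xy − 28y^2 − 27x − 21y + 27x^2 + 21xy)(−5 + x + y)    [distributive law]
= (−15xy − 28y^2 − 27x − 21y + 27x^2)(−5 + x + y)    [combine like terms]
= 75xy − 15x^2y − 15xy^2 + 140y^2 − 28xy^2 − 28y^3 + 135x − 27x^2 − 27xy + 105y − 21xy − 21y^2 − 135x^2 + 27x^3 + 27x^2y    [distributive law]
= 27xy + 12x^2y − 43xy^2 + 119y^2 − 28y^3 + 135x − 162x^2 + 105y + 27x^3    [combine like terms]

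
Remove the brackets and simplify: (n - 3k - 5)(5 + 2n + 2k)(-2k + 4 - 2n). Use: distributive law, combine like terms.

44kn + 30n + 18n^2 + 4kn^2 - 4n^3 + 20k^2n + 26k^2 - 50k + 12k^3 - 100

(n - 3k - 5)(5 + 2n + 2k)(-2k + 4 - 2n)
= (5n + 2n^2 + 2kn - 15k - 6kn - 6k^2 - 25 - 10n - 10k)(-2k + 4 - 2n)    [distributive law]
= (-5n + 2n^2 - 4kn - 25k - 6k^2 - 25)(-2k + 4 - 2n)    [combine like terms]
= 10kn - 20n + 10n^2 - 4kn^2 + 8n^2 - 4n^3 + 8k^2n - 16kn + 8kn^2 + 50k^2 - 100k + 50kn + 12k^3 - 24k^2 + 12k^2n + 50k - 100 + 50n    [distributive law]
= 44kn + 30n + 18n^2 + 4kn^2 - 4n^3 + 20k^2n + 26k^2 - 50k + 12k^3 - 100    [combine like terms]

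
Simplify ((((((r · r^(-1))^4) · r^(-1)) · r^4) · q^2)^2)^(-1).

((((((r · r^(-1))^4) · r^(-1)) · r^4) · q^2)^2)^(-1)
= (((((r · r^(-1))^4) · r^(-1)) · r^4) · q^2)^(-2)    [power of a power]
= (((((r · r^(-1))^4) · r^(-1)) · r^4)^(-2)) · ((q^2)^(-2))    [power of a product]
= (((((r · r^(-1))^4) · r^(-1))^(-2)) · ((r^4)^(-2))) · ((q^2)^(-2))    [power of a product]
= (((((r · r^(-1))^4)^(-2)) · ((r^(-1))^(-2))) · ((r^4)^(-2))) · ((q^2)^(-2))    [power of a product]
= ((((r · r^(-1))^(-8)) · ((r^(-1))^(-2))) · ((r^4)^(-2))) · ((q^2)^(-2))    [power of a power]
= ((((r^(-8)) · ((r^(-1))^(-8))) · ((r^(-1))^(-2))) · ((r^4)^(-2))) · ((q^2)^(-2))    [power of a product]
= (((r^(-8) · r^8) · ((r^(-1))^(-2))) · ((r^4)^(-2))) · ((q^2)^(-2))    [power of a power]
= ((r^0 · ((r^(-1))^(-2))) · ((r^4)^(-2))) · ((q^2)^(-2))    [product of powers]
= ((r^0 · r^2) · ((r^4)^(-2))) · ((q^2)^(-2))    [power of a power]
= (r^2 · ((r^4)^(-2))) · ((q^2)^(-2))    [product of powers]
= (r^2 · r^(-8)) · ((q^2)^(-2))    [power of a power]
= r^(-6) · ((q^2)^(-2))    [product of powers]
= r^(-6) · q^(-4)    [power of a power]
= q^(-4)·r^(-6)    [rearrange]

q^(-4)·r^(-6)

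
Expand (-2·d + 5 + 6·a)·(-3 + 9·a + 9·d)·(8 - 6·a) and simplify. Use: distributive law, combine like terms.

(-2·d + 5 + 6·a)·(-3 + 9·a + 9·d)·(8 - 6·a)
= (6·d - 18·a·d - 18·d^2 - 15 + 45·a + 45·d - 18·a + 54·a^2 + 54·a·d)·(8 - 6·a)    [distributive law]
= (51·d + 36·a·d - 18·d^2 - 15 + 27·a + 54·a^2)·(8 - 6·a)    [combine like terms]
= 408·d - 306·a·d + 288·a·d - 216·a^2·d - 144·d^2 + 108·a·d^2 - 120 + 90·a + 216·a - 162·a^2 + 432·a^2 - 324·a^3    [distributive law]
= 408·d - 18·a·d - 216·a^2·d - 144·d^2 + 108·a·d^2 - 120 + 306·a + 270·a^2 - 324·a^3    [combine like terms]

408·d - 18·a·d - 216·a^2·d - 144·d^2 + 108·a·d^2 - 120 + 306·a + 270·a^2 - 324·a^3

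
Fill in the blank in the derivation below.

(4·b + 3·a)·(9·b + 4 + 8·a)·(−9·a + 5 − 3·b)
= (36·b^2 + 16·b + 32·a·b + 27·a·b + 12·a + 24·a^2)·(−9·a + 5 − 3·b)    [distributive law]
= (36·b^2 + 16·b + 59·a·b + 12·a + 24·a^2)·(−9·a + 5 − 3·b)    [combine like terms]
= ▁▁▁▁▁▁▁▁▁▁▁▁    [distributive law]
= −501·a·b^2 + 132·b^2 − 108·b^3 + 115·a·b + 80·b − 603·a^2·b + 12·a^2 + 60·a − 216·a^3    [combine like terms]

By distributive law:

−324·a·b^2 + 180·b^2 − 108·b^3 − 144·a·b + 80·b − 48·b^2 − 531·a^2·b + 295·a·b − 177·a·b^2 − 108·a^2 + 60·a − 36·a·b − 216·a^3 + 120·a^2 − 72·a^2·b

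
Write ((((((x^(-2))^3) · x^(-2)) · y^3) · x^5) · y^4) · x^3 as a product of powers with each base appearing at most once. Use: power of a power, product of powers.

((((((x^(-2))^3) · x^(-2)) · y^3) · x^5) · y^4) · x^3
= ((((x^(-6) · x^(-2)) · y^3) · x^5) · y^4) · x^3    [power of a power]
= (((x^(-8) · y^3) · x^5) · y^4) · x^3    [product of powers]
= y^7    [product of powers]

y^7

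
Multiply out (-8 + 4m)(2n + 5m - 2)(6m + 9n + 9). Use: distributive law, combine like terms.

(-8 + 4m)(2n + 5m - 2)(6m + 9n + 9)
= (-16n - 40m + 16 + 8mn + 20m² - 8m)(6m + 9n + 9)    [distributive law]
= (-16n - 48m + 16 + 8mn + 20m²)(6m + 9n + 9)    [combine like terms]
= -96mn - 144n² - 144n - 288m² - 432mn - 432m + 96m + 144n + 144 + 48m²n + 72mn² + 72mn + 120m³ + 180m²n + 180m²    [distributive law]
= -456mn - 144n² - 108m² - 336m + 144 + 228m²n + 72mn² + 120m³    [combine like terms]

-456mn - 144n² - 108m² - 336m + 144 + 228m²n + 72mn² + 120m³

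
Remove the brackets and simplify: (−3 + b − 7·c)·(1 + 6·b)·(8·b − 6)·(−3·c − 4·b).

−402·b·c − 312·b^2 − 54·c − 72·b − 268·b^2·c + 688·b^3 + 1200·b^3·c − 192·b^4 − 588·b·c^2 − 126·c^2 + 1008·b^2·c^2

(−3 + b − 7·c)·(1 + 6·b)·(8·b − 6)·(−3·c − 4·b)
= (−3 − 18·b + b + 6·b^2 − 7·c − 42·b·c)·(8·b − 6)·(−3·c − 4·b)    [distributive law]
= (−3 − 17·b + 6·b^2 − 7·c − 42·b·c)·(8·b − 6)·(−3·c − 4·b)    [combine like terms]
= (−24·b + 18 − 136·b^2 + 102·b + 48·b^3 − 36·b^2 − 56·b·c + 42·c − 336·b^2·c + 252·b·c)·(−3·c − 4·b)    [distributive law]
= (78·b + 18 − 172·b^2 + 48·b^3 + 196·b·c + 42·c − 336·b^2·c)·(−3·c − 4·b)    [combine like terms]
= −234·b·c − 312·b^2 − 54·c − 72·b + 516·b^2·c + 688·b^3 − 144·b^3·c − 192·b^4 − 588·b·c^2 − 784·b^2·c − 126·c^2 − 168·b·c + 1008·b^2·c^2 + 1344·b^3·c    [distributive law]
= −402·b·c − 312·b^2 − 54·c − 72·b − 268·b^2·c + 688·b^3 + 1200·b^3·c − 192·b^4 − 588·b·c^2 − 126·c^2 + 1008·b^2·c^2    [combine like terms]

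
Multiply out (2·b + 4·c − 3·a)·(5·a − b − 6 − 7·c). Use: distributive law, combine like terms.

(2·b + 4·c − 3·a)·(5·a − b − 6 − 7·c)
= 10·a·b − 2·b² − 12·b − 14·b·c + 20·a·c − 4·b·c − 24·c − 28·c² − 15·a² + 3·a·b + 18·a + 21·a·c    [distributive law]
= 13·a·b − 2·b² − 12·b − 18·b·c + 41·a·c − 24·c − 28·c² − 15·a² + 18·a    [combine like terms]

13·a·b − 2·b² − 12·b − 18·b·c + 41·a·c − 24·c − 28·c² − 15·a² + 18·a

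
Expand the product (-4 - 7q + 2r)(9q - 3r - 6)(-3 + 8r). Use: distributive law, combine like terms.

(-4 - 7q + 2r)(9q - 3r - 6)(-3 + 8r)
= (-36q + 12r + 24 - 63q^2 + 21qr + 42q + 18qr - 6r^2 - 12r)(-3 + 8r)    [distributive law]
= (6q + 24 - 63q^2 + 39qr - 6r^2)(-3 + 8r)    [combine like terms]
= -18q + 48qr - 72 + 192r + 189q^2 - 504q^2r - 117qr + 312qr^2 + 18r^2 - 48r^3    [distributive law]
= -18q - 69qr - 72 + 192r + 189q^2 - 504q^2r + 312qr^2 + 18r^2 - 48r^3    [combine like terms]

-18q - 69qr - 72 + 192r + 189q^2 - 504q^2r + 312qr^2 + 18r^2 - 48r^3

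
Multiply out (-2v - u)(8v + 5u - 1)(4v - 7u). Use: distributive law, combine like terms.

(-2v - u)(8v + 5u - 1)(4v - 7u)
= (-16v^2 - 10uv + 2v - 8uv - 5u^2 + u)(4v - 7u)    [distributive law]
= (-16v^2 - 18uv + 2v - 5u^2 + u)(4v - 7u)    [combine like terms]
= -64v^3 + 112uv^2 - 72uv^2 + 126u^2v + 8v^2 - 14uv - 20u^2v + 35u^3 + 4uv - 7u^2    [distributive law]
= -64v^3 + 40uv^2 + 106u^2v + 8v^2 - 10uv + 35u^3 - 7u^2    [combine like terms]

-64v^3 + 40uv^2 + 106u^2v + 8v^2 - 10uv + 35u^3 - 7u^2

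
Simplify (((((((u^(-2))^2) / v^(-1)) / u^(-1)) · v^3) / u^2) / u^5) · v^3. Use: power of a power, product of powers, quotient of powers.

u^(-10)v^7

(((((((u^(-2))^2) / v^(-1)) / u^(-1)) · v^3) / u^2) / u^5) · v^3
= (((((u^(-4) / v^(-1)) / u^(-1)) · v^3) / u^2) / u^5) · v^3    [power of a power]
= u^(-10)v^7    [quotient of powers; product of powers]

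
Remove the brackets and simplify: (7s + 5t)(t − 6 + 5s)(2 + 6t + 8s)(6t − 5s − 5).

−2878st^2 − 1786s^2t + 1936st + 1242st^3 + 1636s^2t^2 − 650s^3t + 1750s^2 + 420s − 70s^3 − 1400s^4 − 1170t^3 + 490t^2 + 180t^4 + 300t

(7s + 5t)(t − 6 + 5s)(2 + 6t + 8s)(6t − 5s − 5)
= (7st − 42s + 35s^2 + 5t^2 − 30t + 25st)(2 + 6t + 8s)(6t − 5s − 5)    [distributive law]
= (32st − 42s + 35s^2 + 5t^2 − 30t)(2 + 6t + 8s)(6t − 5s − 5)    [combine like terms]
= (64st + 192st^2 + 256s^2t − 84s − 252st − 336s^2 + 70s^2 + 210s^2t + 280s^3 + 10t^2 + 30t^3 + 40st^2 − 60t − 180t^2 − 240st)(6t − 5s − 5)    [distributive law]
= (−428st + 232st^2 + 466s^2t − 84s − 266s^2 + 280s^3 − 170t^2 + 30t^3 − 60t)(6t − 5s − 5)    [combine like terms]
= −2568st^2 + 2140s^2t + 2140st + 1392st^3 − 1160s^2t^2 − 1160st^2 + 2796s^2t^2 − 2330s^3t − 2330s^2t − 504st + 420s^2 + 420s − 1596s^2t + 1330s^3 + 1330s^2 + 1680s^3t − 1400s^4 − 1400s^3 − 1020t^3 + 850st^2 + 850t^2 + 180t^4 − 150st^3 − 150t^3 − 360t^2 + 300st + 300t    [distributive law]
= −2878st^2 − 1786s^2t + 1936st + 1242st^3 + 1636s^2t^2 − 650s^3t + 1750s^2 + 420s − 70s^3 − 1400s^4 − 1170t^3 + 490t^2 + 180t^4 + 300t    [combine like terms]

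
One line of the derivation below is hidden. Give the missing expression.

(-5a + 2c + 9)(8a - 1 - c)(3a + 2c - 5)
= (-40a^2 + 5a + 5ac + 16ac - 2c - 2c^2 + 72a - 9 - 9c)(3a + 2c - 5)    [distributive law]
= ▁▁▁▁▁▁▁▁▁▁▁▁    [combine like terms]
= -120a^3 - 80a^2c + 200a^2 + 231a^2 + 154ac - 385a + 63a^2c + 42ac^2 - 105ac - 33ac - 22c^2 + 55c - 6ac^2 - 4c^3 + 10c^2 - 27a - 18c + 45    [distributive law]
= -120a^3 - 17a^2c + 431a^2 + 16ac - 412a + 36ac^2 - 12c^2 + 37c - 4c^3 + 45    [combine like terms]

Applying combine like terms to the line above:

(-40a^2 + 77a + 21ac - 11c - 2c^2 - 9)(3a + 2c - 5)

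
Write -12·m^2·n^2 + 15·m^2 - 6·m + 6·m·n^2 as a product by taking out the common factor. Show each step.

-12·m^2·n^2 + 15·m^2 - 6·m + 6·m·n^2
= 3(-4·m^2·n^2 + 5·m^2 - 2·m + 2·m·n^2)    [factor out 3]
= 3·m(-4·m·n^2 + 5·m - 2 + 2·n^2)    [factor out m]

3·m(-4·m·n^2 + 5·m - 2 + 2·n^2)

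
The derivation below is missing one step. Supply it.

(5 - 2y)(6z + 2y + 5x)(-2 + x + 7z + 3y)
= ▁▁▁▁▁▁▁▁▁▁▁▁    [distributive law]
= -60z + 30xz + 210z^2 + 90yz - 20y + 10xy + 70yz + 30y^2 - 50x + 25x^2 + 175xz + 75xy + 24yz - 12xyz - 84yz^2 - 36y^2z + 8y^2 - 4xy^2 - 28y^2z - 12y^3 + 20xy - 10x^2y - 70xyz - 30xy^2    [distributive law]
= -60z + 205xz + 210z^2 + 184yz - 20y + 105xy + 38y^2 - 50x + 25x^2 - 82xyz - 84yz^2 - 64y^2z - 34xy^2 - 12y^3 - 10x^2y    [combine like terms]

Applying distributive law to the line above:

(30z + 10y + 25x - 12yz - 4y^2 - 10xy)(-2 + x + 7z + 3y)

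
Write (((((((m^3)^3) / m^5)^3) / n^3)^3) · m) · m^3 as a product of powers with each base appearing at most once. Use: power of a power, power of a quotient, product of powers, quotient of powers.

m^40n^(-9)

(((((((m^3)^3) / m^5)^3) / n^3)^3) · m) · m^3
= (((((((m^3)^3) / m^5)^3)^3) / ((n^3)^3)) · m) · m^3    [power of a quotient]
= ((((((m^3)^3) / m^5)^9) / ((n^3)^3)) · m) · m^3    [power of a power]
= ((((((m^3)^3)^9) / ((m^5)^9)) / ((n^3)^3)) · m) · m^3    [power of a quotient]
= (((((m^3)^27) / ((m^5)^9)) / ((n^3)^3)) · m) · m^3    [power of a power]
= (((m^81 / ((m^5)^9)) / ((n^3)^3)) · m) · m^3    [power of a power]
= (((m^81 / m^45) / ((n^3)^3)) · m) · m^3    [power of a power]
= ((m^36 / ((n^3)^3)) · m) · m^3    [quotient of powers]
= ((m^36 / n^9) · m) · m^3    [power of a power]
= m^40n^(-9)    [quotient of powers; product of powers]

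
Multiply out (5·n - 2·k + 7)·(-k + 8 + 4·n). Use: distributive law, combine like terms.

-13·k·n + 68·n + 20·n^2 + 2·k^2 - 23·k + 56

(5·n - 2·k + 7)·(-k + 8 + 4·n)
= -5·k·n + 40·n + 20·n^2 + 2·k^2 - 16·k - 8·k·n - 7·k + 56 + 28·n    [distributive law]
= -13·k·n + 68·n + 20·n^2 + 2·k^2 - 23·k + 56    [combine like terms]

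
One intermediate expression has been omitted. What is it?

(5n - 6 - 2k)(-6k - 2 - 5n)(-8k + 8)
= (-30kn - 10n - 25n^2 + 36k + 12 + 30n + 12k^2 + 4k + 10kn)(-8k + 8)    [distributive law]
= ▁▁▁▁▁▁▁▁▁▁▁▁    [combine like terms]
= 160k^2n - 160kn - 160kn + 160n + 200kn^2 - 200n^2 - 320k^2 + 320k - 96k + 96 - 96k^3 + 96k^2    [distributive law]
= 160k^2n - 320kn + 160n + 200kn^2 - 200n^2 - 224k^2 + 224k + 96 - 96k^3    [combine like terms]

Applying combine like terms to the line above:

(-20kn + 20n - 25n^2 + 40k + 12 + 12k^2)(-8k + 8)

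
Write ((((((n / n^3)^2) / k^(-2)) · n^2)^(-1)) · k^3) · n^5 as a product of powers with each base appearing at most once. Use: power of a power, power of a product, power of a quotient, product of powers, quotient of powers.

((((((n / n^3)^2) / k^(-2)) · n^2)^(-1)) · k^3) · n^5
= ((((((n / n^3)^2) / k^(-2))^(-1)) · ((n^2)^(-1))) · k^3) · n^5    [power of a product]
= ((((((n / n^3)^2)^(-1)) / ((k^(-2))^(-1))) · ((n^2)^(-1))) · k^3) · n^5    [power of a quotient]
= (((((n / n^3)^(-2)) / ((k^(-2))^(-1))) · ((n^2)^(-1))) · k^3) · n^5    [power of a power]
= (((((n^(-2)) / ((n^3)^(-2))) / ((k^(-2))^(-1))) · ((n^2)^(-1))) · k^3) · n^5    [power of a quotient]
= ((((n^(-2) / n^(-6)) / ((k^(-2))^(-1))) · ((n^2)^(-1))) · k^3) · n^5    [power of a power]
= (((n^4 / ((k^(-2))^(-1))) · ((n^2)^(-1))) · k^3) · n^5    [quotient of powers]
= (((n^4 / k^2) · ((n^2)^(-1))) · k^3) · n^5    [power of a power]
= (((n^4 / k^2) · n^(-2)) · k^3) · n^5    [power of a power]
= kn^7    [quotient of powers; product of powers]

kn^7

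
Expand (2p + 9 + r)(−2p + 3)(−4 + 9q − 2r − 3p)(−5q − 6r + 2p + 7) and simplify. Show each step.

(2p + 9 + r)(−2p + 3)(−4 + 9q − 2r − 3p)(−5q − 6r + 2p + 7)
= (−4p² + 6p − 18p + 27 − 2pr + 3r)(−4 + 9q − 2r − 3p)(−5q − 6r + 2p + 7)    [distributive law]
= (−4p² − 12p + 27 − 2pr + 3r)(−4 + 9q − 2r − 3p)(−5q − 6r + 2p + 7)    [combine like terms]
= (16p² − 36p²q + 8p²r + 12p³ + 48p − 108pq + 24pr + 36p² − 108 + 243q − 54r − 81p + 8pr − 18pqr + 4pr² + 6p²r − 12r + 27qr − 6r² − 9pr)(−5q − 6r + 2p + 7)    [distributive law]
= (52p² − 36p²q + 14p²r + 12p³ − 33p − 108pq + 23pr − 108 + 243q − 66r − 18pqr + 4pr² + 27qr − 6r²)(−5q − 6r + 2p + 7)    [combine like terms]
= −260p²q − 312p²r + 104p³ + 364p² + 180p²q² + 216p²qr − 72p³q − 252p²q − 70p²qr − 84p²r² + 28p³r + 98p²r − 60p³q − 72p³r + 24p⁴ + 84p³ + 165pq + 198pr − 66p² − 231p + 540pq² + 648pqr − 216p²q − 756pq − 115pqr − 138pr² + 46p²r + 161pr + 540q + 648r − 216p − 756 − 1215q² − 1458qr + 486pq + 1701q + 330qr + 396r² − 132pr − 462r + 90pq²r + 108pqr² − 36p²qr − 126pqr − 20pqr² − 24pr³ + 8p²r² + 28pr² − 135q²r − 162qr² + 54pqr + 189qr + 30qr² + 36r³ − 12pr² − 42r²    [distributive law]
= −728p²q − 168p²r + 188p³ + 298p² + 180p²q² + 110p²qr − 132p³q − 76p²r² − 44p³r + 24p⁴ − 105pq + 227pr − 447p + 540pq² + 461pqr − 122pr² + 2241q + 186r − 756 − 1215q² − 939qr + 354r² + 90pq²r + 88pqr² − 24pr³ − 135q²r − 132qr² + 36r³    [combine like terms]

−728p²q − 168p²r + 188p³ + 298p² + 180p²q² + 110p²qr − 132p³q − 76p²r² − 44p³r + 24p⁴ − 105pq + 227pr − 447p + 540pq² + 461pqr − 122pr² + 2241q + 186r − 756 − 1215q² − 939qr + 354r² + 90pq²r + 88pqr² − 24pr³ − 135q²r − 132qr² + 36r³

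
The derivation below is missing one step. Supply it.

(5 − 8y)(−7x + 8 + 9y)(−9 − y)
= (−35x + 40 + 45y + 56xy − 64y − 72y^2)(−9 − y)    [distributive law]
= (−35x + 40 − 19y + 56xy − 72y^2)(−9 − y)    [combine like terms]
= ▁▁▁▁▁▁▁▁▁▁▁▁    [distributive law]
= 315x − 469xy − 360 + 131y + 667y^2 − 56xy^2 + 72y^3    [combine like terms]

By distributive law:

315x + 35xy − 360 − 40y + 171y + 19y^2 − 504xy − 56xy^2 + 648y^2 + 72y^3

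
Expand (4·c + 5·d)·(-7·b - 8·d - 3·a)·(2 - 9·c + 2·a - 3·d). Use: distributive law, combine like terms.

-56·b·c + 252·b·c² - 56·a·b·c + 399·b·c·d - 64·c·d + 288·c²·d + 107·a·c·d + 456·c·d² - 24·a·c + 108·a·c² - 24·a²·c - 70·b·d - 70·a·b·d + 105·b·d² - 80·d² - 35·a·d² + 120·d³ - 30·a·d - 30·a²·d

(4·c + 5·d)·(-7·b - 8·d - 3·a)·(2 - 9·c + 2·a - 3·d)
= (-28·b·c - 32·c·d - 12·a·c - 35·b·d - 40·d² - 15·a·d)·(2 - 9·c + 2·a - 3·d)    [distributive law]
= -56·b·c + 252·b·c² - 56·a·b·c + 84·b·c·d - 64·c·d + 288·c²·d - 64·a·c·d + 96·c·d² - 24·a·c + 108·a·c² - 24·a²·c + 36·a·c·d - 70·b·d + 315·b·c·d - 70·a·b·d + 105·b·d² - 80·d² + 360·c·d² - 80·a·d² + 120·d³ - 30·a·d + 135·a·c·d - 30·a²·d + 45·a·d²    [distributive law]
= -56·b·c + 252·b·c² - 56·a·b·c + 399·b·c·d - 64·c·d + 288·c²·d + 107·a·c·d + 456·c·d² - 24·a·c + 108·a·c² - 24·a²·c - 70·b·d - 70·a·b·d + 105·b·d² - 80·d² - 35·a·d² + 120·d³ - 30·a·d - 30·a²·d    [combine like terms]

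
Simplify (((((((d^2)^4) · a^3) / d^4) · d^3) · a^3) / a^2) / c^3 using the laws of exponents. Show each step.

(((((((d^2)^4) · a^3) / d^4) · d^3) · a^3) / a^2) / c^3
= (((((d^8 · a^3) / d^4) · d^3) · a^3) / a^2) / c^3    [power of a power]
= a^4c^(-3)d^7    [quotient of powers; product of powers]

a^4c^(-3)d^7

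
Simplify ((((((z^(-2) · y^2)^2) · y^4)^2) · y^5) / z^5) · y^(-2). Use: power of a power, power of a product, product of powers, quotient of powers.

((((((z^(-2) · y^2)^2) · y^4)^2) · y^5) / z^5) · y^(-2)
= ((((((z^(-2) · y^2)^2)^2) · ((y^4)^2)) · y^5) / z^5) · y^(-2)    [power of a product]
= (((((z^(-2) · y^2)^4) · ((y^4)^2)) · y^5) / z^5) · y^(-2)    [power of a power]
= ((((((z^(-2))^4) · ((y^2)^4)) · ((y^4)^2)) · y^5) / z^5) · y^(-2)    [power of a product]
= ((((z^(-8) · ((y^2)^4)) · ((y^4)^2)) · y^5) / z^5) · y^(-2)    [power of a power]
= ((((z^(-8) · y^8) · ((y^4)^2)) · y^5) / z^5) · y^(-2)    [power of a power]
= ((((z^(-8) · y^8) · y^8) · y^5) / z^5) · y^(-2)    [power of a power]
= y^19·z^(-13)    [quotient of powers; product of powers]

y^19·z^(-13)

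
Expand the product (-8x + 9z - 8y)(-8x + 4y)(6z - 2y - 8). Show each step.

384x^2z - 128x^2y - 512x^2 + 336xyz - 64xy^2 - 256xy - 432xz^2 + 576xz + 216yz^2 - 264y^2z - 288yz + 64y^3 + 256y^2

(-8x + 9z - 8y)(-8x + 4y)(6z - 2y - 8)
= (64x^2 - 32xy - 72xz + 36yz + 64xy - 32y^2)(6z - 2y - 8)    [distributive law]
= (64x^2 + 32xy - 72xz + 36yz - 32y^2)(6z - 2y - 8)    [combine like terms]
= 384x^2z - 128x^2y - 512x^2 + 192xyz - 64xy^2 - 256xy - 432xz^2 + 144xyz + 576xz + 216yz^2 - 72y^2z - 288yz - 192y^2z + 64y^3 + 256y^2    [distributive law]
= 384x^2z - 128x^2y - 512x^2 + 336xyz - 64xy^2 - 256xy - 432xz^2 + 576xz + 216yz^2 - 264y^2z - 288yz + 64y^3 + 256y^2    [combine like terms]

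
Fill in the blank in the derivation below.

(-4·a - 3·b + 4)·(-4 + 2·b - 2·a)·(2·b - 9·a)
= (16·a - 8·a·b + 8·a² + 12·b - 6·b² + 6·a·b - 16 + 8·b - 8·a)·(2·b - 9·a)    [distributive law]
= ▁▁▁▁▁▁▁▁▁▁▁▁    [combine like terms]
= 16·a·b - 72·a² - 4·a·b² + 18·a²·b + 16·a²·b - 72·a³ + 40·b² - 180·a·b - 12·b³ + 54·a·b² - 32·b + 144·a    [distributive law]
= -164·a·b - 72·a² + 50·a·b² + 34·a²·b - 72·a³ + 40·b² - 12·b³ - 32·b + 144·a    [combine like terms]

By combine like terms:

(8·a - 2·a·b + 8·a² + 20·b - 6·b² - 16)·(2·b - 9·a)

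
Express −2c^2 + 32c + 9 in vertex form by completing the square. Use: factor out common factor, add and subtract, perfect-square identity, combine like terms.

−2c^2 + 32c + 9
= −2(c^2 − 16c) + 9    [factor out -2 from the c-terms]
= −2(c^2 − 16c + 64 − 64) + 9    [add and subtract 64 inside the bracket]
= −2(c − 8)^2 + 128 + 9    [perfect-square identity]
= −2(c − 8)^2 + 137    [combine constants]

−2(c − 8)^2 + 137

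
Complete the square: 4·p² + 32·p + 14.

4·p² + 32·p + 14
= 4(p² + 8·p) + 14    [factor out 4 from the p-terms]
= 4(p² + 8·p + 16 − 16) + 14    [add and subtract 16 inside the bracket]
= 4(p + 4)² − 64 + 14    [perfect-square identity]
= 4(p + 4)² − 50    [combine constants]

4(p + 4)² − 50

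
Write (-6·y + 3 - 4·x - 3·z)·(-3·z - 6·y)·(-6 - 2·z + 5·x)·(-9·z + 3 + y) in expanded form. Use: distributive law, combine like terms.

1368·y·z^2 - 1458·y·z + 1548·y^2·z + 630·y·z^3 + 576·y^2·z^2 - 1167·x·y·z^2 + 2385·x·y·z - 1488·x·y^2·z - 540·y^2 - 216·y^3 - 72·y^3·z + 306·x·y^2 + 180·x·y^3 - 594·z^2 + 162·z + 270·z^3 + 1116·x·z^2 - 351·x·z + 324·y - 702·x·y - 189·x·z^3 - 540·x^2·z^2 + 180·x^2·z - 1020·x^2·y·z + 360·x^2·y + 120·x^2·y^2 + 162·z^4

(-6·y + 3 - 4·x - 3·z)·(-3·z - 6·y)·(-6 - 2·z + 5·x)·(-9·z + 3 + y)
= (18·y·z + 36·y^2 - 9·z - 18·y + 12·x·z + 24·x·y + 9·z^2 + 18·y·z)·(-6 - 2·z + 5·x)·(-9·z + 3 + y)    [distributive law]
= (36·y·z + 36·y^2 - 9·z - 18·y + 12·x·z + 24·x·y + 9·z^2)·(-6 - 2·z + 5·x)·(-9·z + 3 + y)    [combine like terms]
= (-216·y·z - 72·y·z^2 + 180·x·y·z - 216·y^2 - 72·y^2·z + 180·x·y^2 + 54·z + 18·z^2 - 45·x·z + 108·y + 36·y·z - 90·x·y - 72·x·z - 24·x·z^2 + 60·x^2·z - 144·x·y - 48·x·y·z + 120·x^2·y - 54·z^2 - 18·z^3 + 45·x·z^2)·(-9·z + 3 + y)    [distributive law]
= (-180·y·z - 72·y·z^2 + 132·x·y·z - 216·y^2 - 72·y^2·z + 180·x·y^2 + 54·z - 36·z^2 - 117·x·z + 108·y - 234·x·y + 21·x·z^2 + 60·x^2·z + 120·x^2·y - 18·z^3)·(-9·z + 3 + y)    [combine like terms]
= 1620·y·z^2 - 540·y·z - 180·y^2·z + 648·y·z^3 - 216·y·z^2 - 72·y^2·z^2 - 1188·x·y·z^2 + 396·x·y·z + 132·x·y^2·z + 1944·y^2·z - 648·y^2 - 216·y^3 + 648·y^2·z^2 - 216·y^2·z - 72·y^3·z - 1620·x·y^2·z + 540·x·y^2 + 180·x·y^3 - 486·z^2 + 162·z + 54·y·z + 324·z^3 - 108·z^2 - 36·y·z^2 + 1053·x·z^2 - 351·x·z - 117·x·y·z - 972·y·z + 324·y + 108·y^2 + 2106·x·y·z - 702·x·y - 234·x·y^2 - 189·x·z^3 + 63·x·z^2 + 21·x·y·z^2 - 540·x^2·z^2 + 180·x^2·z + 60·x^2·y·z - 1080·x^2·y·z + 360·x^2·y + 120·x^2·y^2 + 162·z^4 - 54·z^3 - 18·y·z^3    [distributive law]
= 1368·y·z^2 - 1458·y·z + 1548·y^2·z + 630·y·z^3 + 576·y^2·z^2 - 1167·x·y·z^2 + 2385·x·y·z - 1488·x·y^2·z - 540·y^2 - 216·y^3 - 72·y^3·z + 306·x·y^2 + 180·x·y^3 - 594·z^2 + 162·z + 270·z^3 + 1116·x·z^2 - 351·x·z + 324·y - 702·x·y - 189·x·z^3 - 540·x^2·z^2 + 180·x^2·z - 1020·x^2·y·z + 360·x^2·y + 120·x^2·y^2 + 162·z^4    [combine like terms]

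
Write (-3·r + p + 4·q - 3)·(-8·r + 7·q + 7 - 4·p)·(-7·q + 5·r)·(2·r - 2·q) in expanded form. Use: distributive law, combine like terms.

-1106·q·r³ + 1888·q²·r² + 240·r⁴ - 1414·q³·r - 2·q·r² - 126·q²·r + 30·r³ - 186·p·q·r² + 272·p·q²·r + 40·p·r³ - 126·p·q³ - 456·p·q·r + 266·p·q² + 190·p·r² + 96·p²·q·r - 56·p²·q² - 40·p²·r² + 392·q⁴ + 98·q³ + 504·q·r - 294·q² - 210·r²

(-3·r + p + 4·q - 3)·(-8·r + 7·q + 7 - 4·p)·(-7·q + 5·r)·(2·r - 2·q)
= (24·r² - 21·q·r - 21·r + 12·p·r - 8·p·r + 7·p·q + 7·p - 4·p² - 32·q·r + 28·q² + 28·q - 16·p·q + 24·r - 21·q - 21 + 12·p)·(-7·q + 5·r)·(2·r - 2·q)    [distributive law]
= (24·r² - 53·q·r + 3·r + 4·p·r - 9·p·q + 19·p - 4·p² + 28·q² + 7·q - 21)·(-7·q + 5·r)·(2·r - 2·q)    [combine like terms]
= (-168·q·r² + 120·r³ + 371·q²·r - 265·q·r² - 21·q·r + 15·r² - 28·p·q·r + 20·p·r² + 63·p·q² - 45·p·q·r - 133·p·q + 95·p·r + 28·p²·q - 20·p²·r - 196·q³ + 140·q²·r - 49·q² + 35·q·r + 147·q - 105·r)·(2·r - 2·q)    [distributive law]
= (-433·q·r² + 120·r³ + 511·q²·r + 14·q·r + 15·r² - 73·p·q·r + 20·p·r² + 63·p·q² - 133·p·q + 95·p·r + 28·p²·q - 20·p²·r - 196·q³ - 49·q² + 147·q - 105·r)·(2·r - 2·q)    [combine like terms]
= -866·q·r³ + 866·q²·r² + 240·r⁴ - 240·q·r³ + 1022·q²·r² - 1022·q³·r + 28·q·r² - 28·q²·r + 30·r³ - 30·q·r² - 146·p·q·r² + 146·p·q²·r + 40·p·r³ - 40·p·q·r² + 126·p·q²·r - 126·p·q³ - 266·p·q·r + 266·p·q² + 190·p·r² - 190·p·q·r + 56·p²·q·r - 56·p²·q² - 40·p²·r² + 40·p²·q·r - 392·q³·r + 392·q⁴ - 98·q²·r + 98·q³ + 294·q·r - 294·q² - 210·r² + 210·q·r    [distributive law]
= -1106·q·r³ + 1888·q²·r² + 240·r⁴ - 1414·q³·r - 2·q·r² - 126·q²·r + 30·r³ - 186·p·q·r² + 272·p·q²·r + 40·p·r³ - 126·p·q³ - 456·p·q·r + 266·p·q² + 190·p·r² + 96·p²·q·r - 56·p²·q² - 40·p²·r² + 392·q⁴ + 98·q³ + 504·q·r - 294·q² - 210·r²    [combine like terms]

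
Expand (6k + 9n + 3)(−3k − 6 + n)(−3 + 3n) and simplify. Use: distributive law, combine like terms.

54k² − 54k²n + 135k − 72kn − 63kn² + 99n − 180n² + 27n³ + 54

(6k + 9n + 3)(−3k − 6 + n)(−3 + 3n)
= (−18k² − 36k + 6kn − 27kn − 54n + 9n² − 9k − 18 + 3n)(−3 + 3n)    [distributive law]
= (−18k² − 45k − 21kn − 51n + 9n² − 18)(−3 + 3n)    [combine like terms]
= 54k² − 54k²n + 135k − 135kn + 63kn − 63kn² + 153n − 153n² − 27n² + 27n³ + 54 − 54n    [distributive law]
= 54k² − 54k²n + 135k − 72kn − 63kn² + 99n − 180n² + 27n³ + 54    [combine like terms]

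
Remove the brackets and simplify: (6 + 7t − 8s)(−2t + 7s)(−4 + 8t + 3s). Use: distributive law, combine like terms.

(6 + 7t − 8s)(−2t + 7s)(−4 + 8t + 3s)
= (−12t + 42s − 14t^2 + 49st + 16st − 56s^2)(−4 + 8t + 3s)    [distributive law]
= (−12t + 42s − 14t^2 + 65st − 56s^2)(−4 + 8t + 3s)    [combine like terms]
= 48t − 96t^2 − 36st − 168s + 336st + 126s^2 + 56t^2 − 112t^3 − 42st^2 − 260st + 520st^2 + 195s^2t + 224s^2 − 448s^2t − 168s^3    [distributive law]
= 48t − 40t^2 + 40st − 168s + 350s^2 − 112t^3 + 478st^2 − 253s^2t − 168s^3    [combine like terms]

48t − 40t^2 + 40st − 168s + 350s^2 − 112t^3 + 478st^2 − 253s^2t − 168s^3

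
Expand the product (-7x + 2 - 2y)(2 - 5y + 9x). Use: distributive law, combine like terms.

4x + 17xy - 63x^2 + 4 - 14y + 10y^2

(-7x + 2 - 2y)(2 - 5y + 9x)
= -14x + 35xy - 63x^2 + 4 - 10y + 18x - 4y + 10y^2 - 18xy    [distributive law]
= 4x + 17xy - 63x^2 + 4 - 14y + 10y^2    [combine like terms]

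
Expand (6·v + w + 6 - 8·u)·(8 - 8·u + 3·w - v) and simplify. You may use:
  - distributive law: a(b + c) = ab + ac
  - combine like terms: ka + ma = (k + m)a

42·v - 40·u·v + 17·v·w - 6·v^2 + 26·w - 32·u·w + 3·w^2 + 48 - 112·u + 64·u^2

(6·v + w + 6 - 8·u)·(8 - 8·u + 3·w - v)
= 48·v - 48·u·v + 18·v·w - 6·v^2 + 8·w - 8·u·w + 3·w^2 - v·w + 48 - 48·u + 18·w - 6·v - 64·u + 64·u^2 - 24·u·w + 8·u·v    [distributive law]
= 42·v - 40·u·v + 17·v·w - 6·v^2 + 26·w - 32·u·w + 3·w^2 + 48 - 112·u + 64·u^2    [combine like terms]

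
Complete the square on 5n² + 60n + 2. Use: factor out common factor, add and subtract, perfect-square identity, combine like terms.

5(n + 6)² − 178

5n² + 60n + 2
= 5(n² + 12n) + 2    [factor out 5 from the n-terms]
= 5(n² + 12n + 36 − 36) + 2    [add and subtract 36 inside the bracket]
= 5(n + 6)² − 180 + 2    [perfect-square identity]
= 5(n + 6)² − 178    [combine constants]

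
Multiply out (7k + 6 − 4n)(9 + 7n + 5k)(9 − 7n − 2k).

(7k + 6 − 4n)(9 + 7n + 5k)(9 − 7n − 2k)
= (63k + 49kn + 35k² + 54 + 42n + 30k − 36n − 28n² − 20kn)(9 − 7n − 2k)    [distributive law]
= (93k + 29kn + 35k² + 54 + 6n − 28n²)(9 − 7n − 2k)    [combine like terms]
= 837k − 651kn − 186k² + 261kn − 203kn² − 58k²n + 315k² − 245k²n − 70k³ + 486 − 378n − 108k + 54n − 42n² − 12kn − 252n² + 196n³ + 56kn²    [distributive law]
= 729k − 402kn + 129k² − 147kn² − 303k²n − 70k³ + 486 − 324n − 294n² + 196n³    [combine like terms]

729k − 402kn + 129k² − 147kn² − 303k²n − 70k³ + 486 − 324n − 294n² + 196n³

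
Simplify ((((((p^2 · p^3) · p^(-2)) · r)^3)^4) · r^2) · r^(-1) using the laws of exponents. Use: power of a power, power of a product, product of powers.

p^36r^13

((((((p^2 · p^3) · p^(-2)) · r)^3)^4) · r^2) · r^(-1)
= (((((p^2 · p^3) · p^(-2)) · r)^12) · r^2) · r^(-1)    [power of a power]
= (((((p^2 · p^3) · p^(-2))^12) · (r^12)) · r^2) · r^(-1)    [power of a product]
= (((((p^2 · p^3)^12) · ((p^(-2))^12)) · (r^12)) · r^2) · r^(-1)    [power of a product]
= ((((((p^2)^12) · ((p^3)^12)) · ((p^(-2))^12)) · (r^12)) · r^2) · r^(-1)    [power of a product]
= ((((p^24 · ((p^3)^12)) · ((p^(-2))^12)) · (r^12)) · r^2) · r^(-1)    [power of a power]
= ((((p^24 · p^36) · ((p^(-2))^12)) · (r^12)) · r^2) · r^(-1)    [power of a power]
= (((p^60 · ((p^(-2))^12)) · (r^12)) · r^2) · r^(-1)    [product of powers]
= (((p^60 · p^(-24)) · (r^12)) · r^2) · r^(-1)    [power of a power]
= ((p^36 · (r^12)) · r^2) · r^(-1)    [product of powers]
= p^36r^13    [product of powers]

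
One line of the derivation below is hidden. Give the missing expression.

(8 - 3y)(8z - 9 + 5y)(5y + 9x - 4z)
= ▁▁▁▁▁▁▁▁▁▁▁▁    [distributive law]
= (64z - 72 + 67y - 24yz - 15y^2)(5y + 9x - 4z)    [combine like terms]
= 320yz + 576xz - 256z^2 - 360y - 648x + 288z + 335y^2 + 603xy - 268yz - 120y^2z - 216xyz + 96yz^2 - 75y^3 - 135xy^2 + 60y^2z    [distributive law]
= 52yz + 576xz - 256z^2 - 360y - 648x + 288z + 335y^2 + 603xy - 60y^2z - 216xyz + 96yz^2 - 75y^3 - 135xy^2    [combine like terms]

After distributive law, the bracketed line is:

(64z - 72 + 40y - 24yz + 27y - 15y^2)(5y + 9x - 4z)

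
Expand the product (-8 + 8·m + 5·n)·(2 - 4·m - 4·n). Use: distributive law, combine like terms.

(-8 + 8·m + 5·n)·(2 - 4·m - 4·n)
= -16 + 32·m + 32·n + 16·m - 32·m^2 - 32·m·n + 10·n - 20·m·n - 20·n^2    [distributive law]
= -16 + 48·m + 42·n - 32·m^2 - 52·m·n - 20·n^2    [combine like terms]

-16 + 48·m + 42·n - 32·m^2 - 52·m·n - 20·n^2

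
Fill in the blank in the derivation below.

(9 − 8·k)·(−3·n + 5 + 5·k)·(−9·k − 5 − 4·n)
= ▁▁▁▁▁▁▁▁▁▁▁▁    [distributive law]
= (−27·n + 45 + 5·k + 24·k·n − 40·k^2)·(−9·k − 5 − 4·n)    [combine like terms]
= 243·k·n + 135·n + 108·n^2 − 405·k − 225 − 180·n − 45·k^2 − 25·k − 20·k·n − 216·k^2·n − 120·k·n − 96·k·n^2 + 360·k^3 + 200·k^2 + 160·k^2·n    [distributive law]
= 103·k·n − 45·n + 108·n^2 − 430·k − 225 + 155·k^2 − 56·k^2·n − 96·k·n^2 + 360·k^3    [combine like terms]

By distributive law:

(−27·n + 45 + 45·k + 24·k·n − 40·k − 40·k^2)·(−9·k − 5 − 4·n)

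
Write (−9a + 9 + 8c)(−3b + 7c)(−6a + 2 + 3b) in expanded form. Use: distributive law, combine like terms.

(−9a + 9 + 8c)(−3b + 7c)(−6a + 2 + 3b)
= (27ab − 63ac − 27b + 63c − 24bc + 56c^2)(−6a + 2 + 3b)    [distributive law]
= −162a^2b + 54ab + 81ab^2 + 378a^2c − 126ac − 189abc + 162ab − 54b − 81b^2 − 378ac + 126c + 189bc + 144abc − 48bc − 72b^2c − 336ac^2 + 112c^2 + 168bc^2    [distributive law]
= −162a^2b + 216ab + 81ab^2 + 378a^2c − 504ac − 45abc − 54b − 81b^2 + 126c + 141bc − 72b^2c − 336ac^2 + 112c^2 + 168bc^2    [combine like terms]

−162a^2b + 216ab + 81ab^2 + 378a^2c − 504ac − 45abc − 54b − 81b^2 + 126c + 141bc − 72b^2c − 336ac^2 + 112c^2 + 168bc^2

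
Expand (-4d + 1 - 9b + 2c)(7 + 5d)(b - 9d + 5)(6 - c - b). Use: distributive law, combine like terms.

2092bd - 183bcd - 589b²d + 642d² - 647cd² + 2203bd² - 1068d - 278cd - 295bcd² - 385b²d² + 1080d³ - 180cd³ - 180bd³ - 1883b + 322bc - 70b² + 210 + 385c + 49b²c + 63b³ + 35b²cd + 45b³d - 14bc² + 76c²d - 70c² - 10bc²d + 90c²d²

(-4d + 1 - 9b + 2c)(7 + 5d)(b - 9d + 5)(6 - c - b)
= (-28d - 20d² + 7 + 5d - 63b - 45bd + 14c + 10cd)(b - 9d + 5)(6 - c - b)    [distributive law]
= (-23d - 20d² + 7 - 63b - 45bd + 14c + 10cd)(b - 9d + 5)(6 - c - b)    [combine like terms]
= (-23bd + 207d² - 115d - 20bd² + 180d³ - 100d² + 7b - 63d + 35 - 63b² + 567bd - 315b - 45b²d + 405bd² - 225bd + 14bc - 126cd + 70c + 10bcd - 90cd² + 50cd)(6 - c - b)    [distributive law]
= (319bd + 107d² - 178d + 385bd² + 180d³ - 308b + 35 - 63b² - 45b²d + 14bc - 76cd + 70c + 10bcd - 90cd²)(6 - c - b)    [combine like terms]
= 1914bd - 319bcd - 319b²d + 642d² - 107cd² - 107bd² - 1068d + 178cd + 178bd + 2310bd² - 385bcd² - 385b²d² + 1080d³ - 180cd³ - 180bd³ - 1848b + 308bc + 308b² + 210 - 35c - 35b - 378b² + 63b²c + 63b³ - 270b²d + 45b²cd + 45b³d + 84bc - 14bc² - 14b²c - 456cd + 76c²d + 76bcd + 420c - 70c² - 70bc + 60bcd - 10bc²d - 10b²cd - 540cd² + 90c²d² + 90bcd²    [distributive law]
= 2092bd - 183bcd - 589b²d + 642d² - 647cd² + 2203bd² - 1068d - 278cd - 295bcd² - 385b²d² + 1080d³ - 180cd³ - 180bd³ - 1883b + 322bc - 70b² + 210 + 385c + 49b²c + 63b³ + 35b²cd + 45b³d - 14bc² + 76c²d - 70c² - 10bc²d + 90c²d²    [combine like terms]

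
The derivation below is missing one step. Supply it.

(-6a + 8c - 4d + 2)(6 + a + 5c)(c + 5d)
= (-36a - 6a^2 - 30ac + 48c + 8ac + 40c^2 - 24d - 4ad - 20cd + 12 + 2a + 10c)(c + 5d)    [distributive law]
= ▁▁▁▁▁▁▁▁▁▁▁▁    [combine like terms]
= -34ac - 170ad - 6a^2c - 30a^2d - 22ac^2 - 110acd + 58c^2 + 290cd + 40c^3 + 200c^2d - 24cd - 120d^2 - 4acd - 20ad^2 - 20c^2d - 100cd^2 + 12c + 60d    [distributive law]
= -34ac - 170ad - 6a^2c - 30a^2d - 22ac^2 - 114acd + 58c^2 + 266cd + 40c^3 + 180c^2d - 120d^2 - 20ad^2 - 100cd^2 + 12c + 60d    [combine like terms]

After combine like terms, the bracketed line is:

(-34a - 6a^2 - 22ac + 58c + 40c^2 - 24d - 4ad - 20cd + 12)(c + 5d)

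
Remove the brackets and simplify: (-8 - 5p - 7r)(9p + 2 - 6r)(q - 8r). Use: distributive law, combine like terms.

-82pq + 656pr - 16q + 128r + 34qr - 272r^2 - 45p^2q + 360p^2r - 33pqr + 264pr^2 + 42qr^2 - 336r^3

(-8 - 5p - 7r)(9p + 2 - 6r)(q - 8r)
= (-72p - 16 + 48r - 45p^2 - 10p + 30pr - 63pr - 14r + 42r^2)(q - 8r)    [distributive law]
= (-82p - 16 + 34r - 45p^2 - 33pr + 42r^2)(q - 8r)    [combine like terms]
= -82pq + 656pr - 16q + 128r + 34qr - 272r^2 - 45p^2q + 360p^2r - 33pqr + 264pr^2 + 42qr^2 - 336r^3    [distributive law]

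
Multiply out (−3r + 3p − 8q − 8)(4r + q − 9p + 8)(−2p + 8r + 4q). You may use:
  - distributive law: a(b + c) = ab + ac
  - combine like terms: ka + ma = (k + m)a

336pr^2 − 96r^3 − 328qr^2 + 826pqr − 204q^2r − 294p^2r + 880pr − 448r^2 − 800qr − 258p^2q + 316pq^2 + 54p^3 − 192p^2 + 528pq − 32q^3 − 288q^2 + 128p − 512r − 256q

(−3r + 3p − 8q − 8)(4r + q − 9p + 8)(−2p + 8r + 4q)
= (−12r^2 − 3qr + 27pr − 24r + 12pr + 3pq − 27p^2 + 24p − 32qr − 8q^2 + 72pq − 64q − 32r − 8q + 72p − 64)(−2p + 8r + 4q)    [distributive law]
= (−12r^2 − 35qr + 39pr − 56r + 75pq − 27p^2 + 96p − 8q^2 − 72q − 64)(−2p + 8r + 4q)    [combine like terms]
= 24pr^2 − 96r^3 − 48qr^2 + 70pqr − 280qr^2 − 140q^2r − 78p^2r + 312pr^2 + 156pqr + 112pr − 448r^2 − 224qr − 150p^2q + 600pqr + 300pq^2 + 54p^3 − 216p^2r − 108p^2q − 192p^2 + 768pr + 384pq + 16pq^2 − 64q^2r − 32q^3 + 144pq − 576qr − 288q^2 + 128p − 512r − 256q    [distributive law]
= 336pr^2 − 96r^3 − 328qr^2 + 826pqr − 204q^2r − 294p^2r + 880pr − 448r^2 − 800qr − 258p^2q + 316pq^2 + 54p^3 − 192p^2 + 528pq − 32q^3 − 288q^2 + 128p − 512r − 256q    [combine like terms]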